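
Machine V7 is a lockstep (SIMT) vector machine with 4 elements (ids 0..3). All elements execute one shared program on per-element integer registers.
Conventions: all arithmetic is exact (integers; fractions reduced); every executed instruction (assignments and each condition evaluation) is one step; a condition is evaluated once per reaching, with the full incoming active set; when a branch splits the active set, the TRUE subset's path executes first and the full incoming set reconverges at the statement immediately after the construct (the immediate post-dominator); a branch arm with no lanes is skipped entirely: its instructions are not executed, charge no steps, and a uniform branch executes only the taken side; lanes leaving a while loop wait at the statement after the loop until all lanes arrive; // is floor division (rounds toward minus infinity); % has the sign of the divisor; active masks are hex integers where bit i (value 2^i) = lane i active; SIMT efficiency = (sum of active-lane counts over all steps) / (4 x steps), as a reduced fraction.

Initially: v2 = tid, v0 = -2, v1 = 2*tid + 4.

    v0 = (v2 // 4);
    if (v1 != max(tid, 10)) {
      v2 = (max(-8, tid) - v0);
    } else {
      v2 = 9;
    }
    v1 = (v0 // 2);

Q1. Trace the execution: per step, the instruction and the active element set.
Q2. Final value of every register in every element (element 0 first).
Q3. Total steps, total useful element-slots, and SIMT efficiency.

step 0: v0 <- (v2 // 4)              0xf
step 1: eval (v1 != max(tid, 10))    0xf
step 2: v2 <- (max(-8, tid) - v0)    0x7
step 3: v2 <- 9                      0x8
step 4: v1 <- (v0 // 2)              0xf

Answer: 5 steps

v2: 0,1,2,9
v0: 0,0,0,0
v1: 0,0,0,0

steps = 5; useful = 16; efficiency = 16/20 = 4/5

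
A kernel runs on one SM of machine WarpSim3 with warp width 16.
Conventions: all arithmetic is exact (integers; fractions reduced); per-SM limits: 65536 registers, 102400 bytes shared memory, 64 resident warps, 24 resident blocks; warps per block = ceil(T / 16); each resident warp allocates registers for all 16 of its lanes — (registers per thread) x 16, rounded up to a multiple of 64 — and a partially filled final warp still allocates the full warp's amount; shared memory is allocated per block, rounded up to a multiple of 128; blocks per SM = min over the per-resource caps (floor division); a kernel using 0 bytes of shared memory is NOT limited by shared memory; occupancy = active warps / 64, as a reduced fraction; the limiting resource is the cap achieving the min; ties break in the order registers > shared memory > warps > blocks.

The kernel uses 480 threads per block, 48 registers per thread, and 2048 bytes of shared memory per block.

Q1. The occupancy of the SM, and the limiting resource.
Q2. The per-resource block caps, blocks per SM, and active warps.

Answer: occupancy 15/16, limited by registers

registers: 2 blocks
shared memory: 50 blocks
warps: 2 blocks
blocks: 24 blocks

Answer: 2 blocks, 60 active warps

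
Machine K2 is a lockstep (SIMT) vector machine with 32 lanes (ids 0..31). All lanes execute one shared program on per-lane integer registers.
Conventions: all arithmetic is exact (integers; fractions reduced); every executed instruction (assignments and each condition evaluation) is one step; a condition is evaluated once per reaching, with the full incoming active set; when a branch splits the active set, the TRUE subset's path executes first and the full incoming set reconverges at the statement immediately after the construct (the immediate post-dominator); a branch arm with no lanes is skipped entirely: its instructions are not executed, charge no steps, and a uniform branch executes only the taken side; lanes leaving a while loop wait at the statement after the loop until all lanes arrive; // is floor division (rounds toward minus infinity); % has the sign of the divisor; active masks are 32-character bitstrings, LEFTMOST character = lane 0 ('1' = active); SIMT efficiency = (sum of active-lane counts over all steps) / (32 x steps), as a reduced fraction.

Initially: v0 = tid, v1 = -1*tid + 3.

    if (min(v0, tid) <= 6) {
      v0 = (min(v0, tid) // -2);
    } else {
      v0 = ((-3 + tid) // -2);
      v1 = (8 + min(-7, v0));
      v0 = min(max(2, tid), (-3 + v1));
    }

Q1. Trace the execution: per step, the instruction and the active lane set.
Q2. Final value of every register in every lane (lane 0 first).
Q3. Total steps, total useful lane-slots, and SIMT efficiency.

step 0: eval (min(v0, tid) <= 6)     11111111111111111111111111111111
step 1: v0 <- (min(v0, tid) // -2)   11111110000000000000000000000000
step 2: v0 <- ((-3 + tid) // -2)     00000001111111111111111111111111
step 3: v1 <- (8 + min(-7, v0))      00000001111111111111111111111111
step 4: v0 <- min(max(2, tid), (-3 + v1)) 00000001111111111111111111111111

Answer: 5 steps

v0: 0,-1,-1,-2,-2,-3,-3,-2,-2,-2,-2,-2,-2,-2,-2,-2,-2,-2,-3,-3,-4,-4,-5,-5,-6,-6,-7,-7,-8,-8,-9,-9
v1: 3,2,1,0,-1,-2,-3,1,1,1,1,1,1,1,1,1,1,1,0,0,-1,-1,-2,-2,-3,-3,-4,-4,-5,-5,-6,-6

steps = 5; useful = 114; efficiency = 114/160 = 57/80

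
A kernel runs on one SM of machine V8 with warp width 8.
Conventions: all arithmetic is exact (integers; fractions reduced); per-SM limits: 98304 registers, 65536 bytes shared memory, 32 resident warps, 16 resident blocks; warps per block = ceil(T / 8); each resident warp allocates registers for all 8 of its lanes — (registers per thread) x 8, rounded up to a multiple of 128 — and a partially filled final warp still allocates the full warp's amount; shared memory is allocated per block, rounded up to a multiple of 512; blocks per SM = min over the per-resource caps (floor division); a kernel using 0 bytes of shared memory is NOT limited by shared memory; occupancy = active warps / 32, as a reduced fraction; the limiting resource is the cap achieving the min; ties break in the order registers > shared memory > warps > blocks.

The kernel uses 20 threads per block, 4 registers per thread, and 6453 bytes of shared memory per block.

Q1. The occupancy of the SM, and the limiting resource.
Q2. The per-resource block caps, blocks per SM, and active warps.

Answer: occupancy 27/32, limited by shared memory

registers: 256 blocks
shared memory: 9 blocks
warps: 10 blocks
blocks: 16 blocks

Answer: 9 blocks, 27 active warps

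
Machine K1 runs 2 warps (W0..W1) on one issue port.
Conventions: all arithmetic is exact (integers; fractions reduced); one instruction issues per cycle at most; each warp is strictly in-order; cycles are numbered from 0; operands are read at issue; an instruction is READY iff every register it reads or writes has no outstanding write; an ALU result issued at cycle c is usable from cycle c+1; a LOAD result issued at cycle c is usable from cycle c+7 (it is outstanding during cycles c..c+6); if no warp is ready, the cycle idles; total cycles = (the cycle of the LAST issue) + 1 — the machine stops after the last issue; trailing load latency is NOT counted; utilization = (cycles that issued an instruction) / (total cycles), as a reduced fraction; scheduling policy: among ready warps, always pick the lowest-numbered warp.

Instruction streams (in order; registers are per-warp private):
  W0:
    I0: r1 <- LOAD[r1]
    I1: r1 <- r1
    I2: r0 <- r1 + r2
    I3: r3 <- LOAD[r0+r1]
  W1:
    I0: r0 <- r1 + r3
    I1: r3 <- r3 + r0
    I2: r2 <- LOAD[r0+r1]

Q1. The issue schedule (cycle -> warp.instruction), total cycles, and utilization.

cycle 0: W0.I0
cycle 1: W1.I0
cycle 2: W1.I1
cycle 3: W1.I2
cycle 4: idle
cycle 5: idle
cycle 6: idle
cycle 7: W0.I1
cycle 8: W0.I2
cycle 9: W0.I3

Answer: 10 cycles, utilization 7/10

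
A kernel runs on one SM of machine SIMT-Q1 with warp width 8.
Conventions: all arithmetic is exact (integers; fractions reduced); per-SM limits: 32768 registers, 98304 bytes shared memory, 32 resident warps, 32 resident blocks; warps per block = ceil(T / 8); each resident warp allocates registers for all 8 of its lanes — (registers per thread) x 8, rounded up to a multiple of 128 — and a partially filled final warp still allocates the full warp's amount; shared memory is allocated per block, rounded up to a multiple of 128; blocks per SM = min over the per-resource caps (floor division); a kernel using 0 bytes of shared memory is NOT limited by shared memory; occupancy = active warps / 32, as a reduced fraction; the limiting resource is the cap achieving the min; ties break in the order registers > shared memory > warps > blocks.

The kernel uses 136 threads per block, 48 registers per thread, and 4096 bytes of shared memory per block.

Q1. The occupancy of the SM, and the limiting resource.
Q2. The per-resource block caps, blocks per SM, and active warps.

Answer: occupancy 17/32, limited by warps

registers: 5 blocks
shared memory: 24 blocks
warps: 1 block
blocks: 32 blocks

Answer: 1 block, 17 active warps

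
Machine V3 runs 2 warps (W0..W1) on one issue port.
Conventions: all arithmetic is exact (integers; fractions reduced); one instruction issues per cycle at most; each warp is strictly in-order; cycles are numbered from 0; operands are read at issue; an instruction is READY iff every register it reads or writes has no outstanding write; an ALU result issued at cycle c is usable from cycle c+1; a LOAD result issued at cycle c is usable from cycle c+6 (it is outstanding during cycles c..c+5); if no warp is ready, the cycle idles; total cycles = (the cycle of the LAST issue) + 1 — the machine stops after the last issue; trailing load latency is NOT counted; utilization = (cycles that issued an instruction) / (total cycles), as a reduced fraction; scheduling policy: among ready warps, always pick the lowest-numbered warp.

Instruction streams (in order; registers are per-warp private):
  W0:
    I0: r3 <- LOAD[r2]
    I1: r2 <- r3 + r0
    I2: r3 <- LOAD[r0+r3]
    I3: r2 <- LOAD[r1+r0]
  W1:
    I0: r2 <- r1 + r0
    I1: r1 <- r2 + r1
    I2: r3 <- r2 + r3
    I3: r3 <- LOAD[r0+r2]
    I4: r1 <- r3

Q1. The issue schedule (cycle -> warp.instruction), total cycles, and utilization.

cycle 0: W0.I0
cycle 1: W1.I0
cycle 2: W1.I1
cycle 3: W1.I2
cycle 4: W1.I3
cycle 5: idle
cycle 6: W0.I1
cycle 7: W0.I2
cycle 8: W0.I3
cycle 9: idle
cycle 10: W1.I4

Answer: 11 cycles, utilization 9/11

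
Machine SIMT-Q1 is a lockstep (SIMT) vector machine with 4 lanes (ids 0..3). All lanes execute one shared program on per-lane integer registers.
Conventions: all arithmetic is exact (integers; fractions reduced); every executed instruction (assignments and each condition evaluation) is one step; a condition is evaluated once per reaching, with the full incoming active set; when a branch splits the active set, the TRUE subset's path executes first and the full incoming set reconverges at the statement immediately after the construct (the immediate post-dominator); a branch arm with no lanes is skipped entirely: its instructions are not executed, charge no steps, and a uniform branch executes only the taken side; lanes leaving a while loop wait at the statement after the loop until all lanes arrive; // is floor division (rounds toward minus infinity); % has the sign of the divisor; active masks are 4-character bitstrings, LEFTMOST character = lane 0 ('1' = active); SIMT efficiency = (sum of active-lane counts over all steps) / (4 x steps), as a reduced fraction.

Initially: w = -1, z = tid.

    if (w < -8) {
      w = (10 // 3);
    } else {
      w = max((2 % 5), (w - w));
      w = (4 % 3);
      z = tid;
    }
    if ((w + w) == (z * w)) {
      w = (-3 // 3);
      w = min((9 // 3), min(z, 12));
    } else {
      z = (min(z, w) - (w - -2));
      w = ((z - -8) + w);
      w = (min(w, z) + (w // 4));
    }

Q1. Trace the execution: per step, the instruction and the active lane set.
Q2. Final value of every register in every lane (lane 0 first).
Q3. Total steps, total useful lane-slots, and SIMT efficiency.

step 0: eval (w < -8)                1111
step 1: w <- max((2 % 5), (w - w))   1111
step 2: w <- (4 % 3)                 1111
step 3: z <- tid                     1111
step 4: eval ((w + w) == (z * w))    1111
step 5: w <- (-3 // 3)               0010
step 6: w <- min((9 // 3), min(z, 12)) 0010
step 7: z <- (min(z, w) - (w - -2))  1101
step 8: w <- ((z - -8) + w)          1101
step 9: w <- (min(w, z) + (w // 4))  1101

Answer: 10 steps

w: -2,-1,2,-1
z: -3,-2,2,-2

steps = 10; useful = 31; efficiency = 31/40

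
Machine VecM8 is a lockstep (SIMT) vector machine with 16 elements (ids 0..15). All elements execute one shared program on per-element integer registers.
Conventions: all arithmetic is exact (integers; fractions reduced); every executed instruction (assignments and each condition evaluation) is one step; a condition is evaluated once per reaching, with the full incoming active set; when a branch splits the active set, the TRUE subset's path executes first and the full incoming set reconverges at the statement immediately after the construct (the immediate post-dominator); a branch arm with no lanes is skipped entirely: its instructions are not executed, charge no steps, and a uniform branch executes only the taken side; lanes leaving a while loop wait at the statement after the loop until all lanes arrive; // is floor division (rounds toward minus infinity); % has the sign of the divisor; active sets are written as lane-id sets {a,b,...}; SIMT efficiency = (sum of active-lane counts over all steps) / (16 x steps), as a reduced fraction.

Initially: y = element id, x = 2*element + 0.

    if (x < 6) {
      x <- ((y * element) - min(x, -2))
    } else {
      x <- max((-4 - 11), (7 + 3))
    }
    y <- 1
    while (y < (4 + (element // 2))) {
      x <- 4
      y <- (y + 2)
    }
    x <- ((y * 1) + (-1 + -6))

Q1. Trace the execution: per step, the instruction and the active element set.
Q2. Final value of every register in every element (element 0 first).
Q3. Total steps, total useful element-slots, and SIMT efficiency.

step 0: eval (x < 6)                 {0,1,2,3,4,5,6,7,8,9,10,11,12,13,14,15}
step 1: x <- ((y * element) - min(x, -2)) {0,1,2}
step 2: x <- max((-4 - 11), (7 + 3)) {3,4,5,6,7,8,9,10,11,12,13,14,15}
step 3: y <- 1                       {0,1,2,3,4,5,6,7,8,9,10,11,12,13,14,15}
step 4: eval (y < (4 + (element // 2))) {0,1,2,3,4,5,6,7,8,9,10,11,12,13,14,15}
step 5: x <- 4                       {0,1,2,3,4,5,6,7,8,9,10,11,12,13,14,15}
step 6: y <- (y + 2)                 {0,1,2,3,4,5,6,7,8,9,10,11,12,13,14,15}
step 7: eval (y < (4 + (element // 2))) {0,1,2,3,4,5,6,7,8,9,10,11,12,13,14,15}
step 8: x <- 4                       {0,1,2,3,4,5,6,7,8,9,10,11,12,13,14,15}
step 9: y <- (y + 2)                 {0,1,2,3,4,5,6,7,8,9,10,11,12,13,14,15}
step 10: eval (y < (4 + (element // 2))) {0,1,2,3,4,5,6,7,8,9,10,11,12,13,14,15}
step 11: x <- 4                       {4,5,6,7,8,9,10,11,12,13,14,15}
step 12: y <- (y + 2)                 {4,5,6,7,8,9,10,11,12,13,14,15}
step 13: eval (y < (4 + (element // 2))) {4,5,6,7,8,9,10,11,12,13,14,15}
step 14: x <- 4                       {8,9,10,11,12,13,14,15}
step 15: y <- (y + 2)                 {8,9,10,11,12,13,14,15}
step 16: eval (y < (4 + (element // 2))) {8,9,10,11,12,13,14,15}
step 17: x <- 4                       {12,13,14,15}
step 18: y <- (y + 2)                 {12,13,14,15}
step 19: eval (y < (4 + (element // 2))) {12,13,14,15}
step 20: x <- ((y * 1) + (-1 + -6))   {0,1,2,3,4,5,6,7,8,9,10,11,12,13,14,15}

Answer: 21 steps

y: 5,5,5,5,7,7,7,7,9,9,9,9,11,11,11,11
x: -2,-2,-2,-2,0,0,0,0,2,2,2,2,4,4,4,4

steps = 21; useful = 248; efficiency = 248/336 = 31/42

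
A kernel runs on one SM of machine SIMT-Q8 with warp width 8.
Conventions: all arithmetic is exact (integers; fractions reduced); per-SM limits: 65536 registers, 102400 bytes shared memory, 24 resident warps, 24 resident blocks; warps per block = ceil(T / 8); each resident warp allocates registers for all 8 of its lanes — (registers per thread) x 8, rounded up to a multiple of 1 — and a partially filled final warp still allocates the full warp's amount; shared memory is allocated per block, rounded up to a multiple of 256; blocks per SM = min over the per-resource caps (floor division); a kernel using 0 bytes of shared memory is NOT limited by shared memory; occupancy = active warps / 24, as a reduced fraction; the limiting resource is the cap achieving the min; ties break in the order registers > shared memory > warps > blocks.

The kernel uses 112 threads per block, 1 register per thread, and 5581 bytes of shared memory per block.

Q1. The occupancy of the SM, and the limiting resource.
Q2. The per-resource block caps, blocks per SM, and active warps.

Answer: occupancy 7/12, limited by warps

registers: 585 blocks
shared memory: 18 blocks
warps: 1 block
blocks: 24 blocks

Answer: 1 block, 14 active warps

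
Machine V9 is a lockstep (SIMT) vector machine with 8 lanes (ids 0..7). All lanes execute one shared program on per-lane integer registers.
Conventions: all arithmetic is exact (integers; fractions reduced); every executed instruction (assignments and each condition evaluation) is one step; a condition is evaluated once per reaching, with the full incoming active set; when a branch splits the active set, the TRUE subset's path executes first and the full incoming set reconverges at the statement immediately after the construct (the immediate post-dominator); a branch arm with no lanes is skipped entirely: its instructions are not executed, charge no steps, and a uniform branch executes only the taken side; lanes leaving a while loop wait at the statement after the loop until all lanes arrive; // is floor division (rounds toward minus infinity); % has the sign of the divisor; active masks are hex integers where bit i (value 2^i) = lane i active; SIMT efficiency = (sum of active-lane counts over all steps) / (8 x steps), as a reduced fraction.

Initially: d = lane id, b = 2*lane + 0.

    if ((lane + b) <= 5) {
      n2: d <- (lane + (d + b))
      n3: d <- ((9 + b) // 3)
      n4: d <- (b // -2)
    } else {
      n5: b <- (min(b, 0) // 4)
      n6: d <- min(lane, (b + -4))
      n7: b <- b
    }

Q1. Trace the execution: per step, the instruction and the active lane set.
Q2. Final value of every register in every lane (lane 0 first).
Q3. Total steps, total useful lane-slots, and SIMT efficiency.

step 0: eval ((lane + b) <= 5)       0xff
step 1: d <- (lane + (d + b))        0x03
step 2: d <- ((9 + b) // 3)          0x03
step 3: d <- (b // -2)               0x03
step 4: b <- (min(b, 0) // 4)        0xfc
step 5: d <- min(lane, (b + -4))     0xfc
step 6: b <- b                       0xfc

Answer: 7 steps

d: 0,-1,-4,-4,-4,-4,-4,-4
b: 0,2,0,0,0,0,0,0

steps = 7; useful = 32; efficiency = 32/56 = 4/7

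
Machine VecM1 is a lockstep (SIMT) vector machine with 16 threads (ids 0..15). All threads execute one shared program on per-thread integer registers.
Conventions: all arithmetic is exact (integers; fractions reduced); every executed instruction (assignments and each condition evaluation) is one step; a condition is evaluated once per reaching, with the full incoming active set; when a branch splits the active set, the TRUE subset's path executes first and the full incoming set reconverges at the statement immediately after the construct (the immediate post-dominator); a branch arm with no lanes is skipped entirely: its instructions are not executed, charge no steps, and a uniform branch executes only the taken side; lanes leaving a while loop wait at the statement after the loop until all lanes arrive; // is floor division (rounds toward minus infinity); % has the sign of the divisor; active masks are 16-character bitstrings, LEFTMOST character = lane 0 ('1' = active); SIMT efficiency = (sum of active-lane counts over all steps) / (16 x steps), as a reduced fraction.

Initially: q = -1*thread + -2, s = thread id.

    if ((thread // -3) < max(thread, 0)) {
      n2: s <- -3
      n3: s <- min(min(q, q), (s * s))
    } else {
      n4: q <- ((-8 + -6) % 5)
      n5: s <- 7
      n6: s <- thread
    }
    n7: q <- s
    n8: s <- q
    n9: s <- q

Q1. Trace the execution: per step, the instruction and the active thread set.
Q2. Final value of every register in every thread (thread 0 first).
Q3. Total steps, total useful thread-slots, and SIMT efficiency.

step 0: eval ((thread // -3) < max(thread, 0)) 1111111111111111
step 1: s <- -3                      0111111111111111
step 2: s <- min(min(q, q), (s * s)) 0111111111111111
step 3: q <- ((-8 + -6) % 5)         1000000000000000
step 4: s <- 7                       1000000000000000
step 5: s <- thread                  1000000000000000
step 6: q <- s                       1111111111111111
step 7: s <- q                       1111111111111111
step 8: s <- q                       1111111111111111

Answer: 9 steps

q: 0,-3,-4,-5,-6,-7,-8,-9,-10,-11,-12,-13,-14,-15,-16,-17
s: 0,-3,-4,-5,-6,-7,-8,-9,-10,-11,-12,-13,-14,-15,-16,-17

steps = 9; useful = 97; efficiency = 97/144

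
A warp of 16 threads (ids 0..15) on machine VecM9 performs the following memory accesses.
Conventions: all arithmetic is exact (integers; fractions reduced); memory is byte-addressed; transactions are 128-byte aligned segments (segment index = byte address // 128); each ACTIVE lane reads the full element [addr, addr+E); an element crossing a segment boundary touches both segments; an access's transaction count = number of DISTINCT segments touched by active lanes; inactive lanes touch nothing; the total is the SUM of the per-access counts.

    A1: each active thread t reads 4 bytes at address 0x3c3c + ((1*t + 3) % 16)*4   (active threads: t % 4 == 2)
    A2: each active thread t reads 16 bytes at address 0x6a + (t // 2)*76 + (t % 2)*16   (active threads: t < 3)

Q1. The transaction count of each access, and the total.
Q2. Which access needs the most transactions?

A1: 1 transaction
A2: 2 transactions

Answer: 1,2; total 3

Answer: A2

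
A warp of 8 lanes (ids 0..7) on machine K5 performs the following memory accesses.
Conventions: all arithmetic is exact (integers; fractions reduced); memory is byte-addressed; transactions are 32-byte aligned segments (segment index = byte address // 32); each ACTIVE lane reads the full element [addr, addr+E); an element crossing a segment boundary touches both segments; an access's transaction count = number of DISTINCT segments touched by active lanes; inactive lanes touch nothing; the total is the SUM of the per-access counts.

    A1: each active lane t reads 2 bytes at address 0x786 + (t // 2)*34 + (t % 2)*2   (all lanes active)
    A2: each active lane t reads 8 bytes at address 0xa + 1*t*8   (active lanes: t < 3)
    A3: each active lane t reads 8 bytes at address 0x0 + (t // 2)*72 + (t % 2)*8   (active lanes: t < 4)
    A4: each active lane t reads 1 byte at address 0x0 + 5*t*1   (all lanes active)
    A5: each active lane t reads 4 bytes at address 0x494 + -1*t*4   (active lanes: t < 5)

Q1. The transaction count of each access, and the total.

A1: 4 transactions
A2: 2 transactions
A3: 2 transactions
A4: 2 transactions
A5: 1 transaction

Answer: 4,2,2,2,1; total 11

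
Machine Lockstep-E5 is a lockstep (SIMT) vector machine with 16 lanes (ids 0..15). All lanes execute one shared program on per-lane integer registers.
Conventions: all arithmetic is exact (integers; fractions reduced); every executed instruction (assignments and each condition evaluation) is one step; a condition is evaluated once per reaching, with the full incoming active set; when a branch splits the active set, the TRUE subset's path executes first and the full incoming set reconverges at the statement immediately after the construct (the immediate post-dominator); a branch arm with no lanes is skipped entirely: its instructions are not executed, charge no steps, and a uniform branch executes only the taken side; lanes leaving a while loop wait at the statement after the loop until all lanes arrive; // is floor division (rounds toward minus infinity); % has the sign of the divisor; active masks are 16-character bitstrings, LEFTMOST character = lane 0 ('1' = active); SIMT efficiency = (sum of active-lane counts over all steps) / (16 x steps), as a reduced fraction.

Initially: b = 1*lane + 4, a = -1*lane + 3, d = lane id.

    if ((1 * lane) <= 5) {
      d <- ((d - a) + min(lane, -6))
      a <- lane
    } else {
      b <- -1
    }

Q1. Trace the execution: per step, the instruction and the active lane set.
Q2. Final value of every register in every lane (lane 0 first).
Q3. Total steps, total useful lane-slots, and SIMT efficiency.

step 0: eval ((1 * lane) <= 5)       1111111111111111
step 1: d <- ((d - a) + min(lane, -6)) 1111110000000000
step 2: a <- lane                    1111110000000000
step 3: b <- -1                      0000001111111111

Answer: 4 steps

b: 4,5,6,7,8,9,-1,-1,-1,-1,-1,-1,-1,-1,-1,-1
a: 0,1,2,3,4,5,-3,-4,-5,-6,-7,-8,-9,-10,-11,-12
d: -9,-7,-5,-3,-1,1,6,7,8,9,10,11,12,13,14,15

steps = 4; useful = 38; efficiency = 38/64 = 19/32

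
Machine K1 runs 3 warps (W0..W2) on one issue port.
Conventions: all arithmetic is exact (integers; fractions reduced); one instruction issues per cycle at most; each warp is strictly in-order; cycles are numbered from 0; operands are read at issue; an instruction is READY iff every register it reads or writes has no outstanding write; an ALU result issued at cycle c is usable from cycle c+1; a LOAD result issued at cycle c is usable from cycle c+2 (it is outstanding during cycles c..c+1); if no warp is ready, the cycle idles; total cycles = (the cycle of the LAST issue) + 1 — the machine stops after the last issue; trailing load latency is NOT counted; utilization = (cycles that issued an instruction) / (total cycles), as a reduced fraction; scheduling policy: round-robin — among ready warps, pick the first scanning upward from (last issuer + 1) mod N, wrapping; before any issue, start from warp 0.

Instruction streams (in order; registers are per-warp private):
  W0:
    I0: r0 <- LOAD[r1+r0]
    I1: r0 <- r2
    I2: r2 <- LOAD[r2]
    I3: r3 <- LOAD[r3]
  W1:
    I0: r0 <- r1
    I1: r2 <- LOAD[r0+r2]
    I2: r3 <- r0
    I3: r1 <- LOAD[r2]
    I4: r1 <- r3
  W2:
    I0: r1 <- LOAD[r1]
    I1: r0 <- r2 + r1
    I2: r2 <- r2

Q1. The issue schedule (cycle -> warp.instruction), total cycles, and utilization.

cycle 0: W0.I0
cycle 1: W1.I0
cycle 2: W2.I0
cycle 3: W0.I1
cycle 4: W1.I1
cycle 5: W2.I1
cycle 6: W0.I2
cycle 7: W1.I2
cycle 8: W2.I2
cycle 9: W0.I3
cycle 10: W1.I3
cycle 11: idle
cycle 12: W1.I4

Answer: 13 cycles, utilization 12/13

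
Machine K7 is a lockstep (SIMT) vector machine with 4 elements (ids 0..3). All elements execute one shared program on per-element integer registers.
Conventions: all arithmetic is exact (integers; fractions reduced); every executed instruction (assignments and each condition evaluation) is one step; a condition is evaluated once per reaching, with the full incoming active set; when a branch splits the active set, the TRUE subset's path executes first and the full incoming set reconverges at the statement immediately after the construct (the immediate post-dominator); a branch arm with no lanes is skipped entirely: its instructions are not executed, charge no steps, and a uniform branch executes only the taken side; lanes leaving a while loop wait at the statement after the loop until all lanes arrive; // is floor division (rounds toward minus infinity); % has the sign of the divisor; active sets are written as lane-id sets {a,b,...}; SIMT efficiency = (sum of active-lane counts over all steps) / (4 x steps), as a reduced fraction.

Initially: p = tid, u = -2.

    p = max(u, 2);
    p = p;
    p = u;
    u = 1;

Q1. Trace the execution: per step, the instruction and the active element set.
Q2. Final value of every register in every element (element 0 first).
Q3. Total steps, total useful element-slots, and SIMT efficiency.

step 0: p <- max(u, 2)               {0,1,2,3}
step 1: p <- p                       {0,1,2,3}
step 2: p <- u                       {0,1,2,3}
step 3: u <- 1                       {0,1,2,3}

Answer: 4 steps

p: -2,-2,-2,-2
u: 1,1,1,1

steps = 4; useful = 16; efficiency = 16/16 = 1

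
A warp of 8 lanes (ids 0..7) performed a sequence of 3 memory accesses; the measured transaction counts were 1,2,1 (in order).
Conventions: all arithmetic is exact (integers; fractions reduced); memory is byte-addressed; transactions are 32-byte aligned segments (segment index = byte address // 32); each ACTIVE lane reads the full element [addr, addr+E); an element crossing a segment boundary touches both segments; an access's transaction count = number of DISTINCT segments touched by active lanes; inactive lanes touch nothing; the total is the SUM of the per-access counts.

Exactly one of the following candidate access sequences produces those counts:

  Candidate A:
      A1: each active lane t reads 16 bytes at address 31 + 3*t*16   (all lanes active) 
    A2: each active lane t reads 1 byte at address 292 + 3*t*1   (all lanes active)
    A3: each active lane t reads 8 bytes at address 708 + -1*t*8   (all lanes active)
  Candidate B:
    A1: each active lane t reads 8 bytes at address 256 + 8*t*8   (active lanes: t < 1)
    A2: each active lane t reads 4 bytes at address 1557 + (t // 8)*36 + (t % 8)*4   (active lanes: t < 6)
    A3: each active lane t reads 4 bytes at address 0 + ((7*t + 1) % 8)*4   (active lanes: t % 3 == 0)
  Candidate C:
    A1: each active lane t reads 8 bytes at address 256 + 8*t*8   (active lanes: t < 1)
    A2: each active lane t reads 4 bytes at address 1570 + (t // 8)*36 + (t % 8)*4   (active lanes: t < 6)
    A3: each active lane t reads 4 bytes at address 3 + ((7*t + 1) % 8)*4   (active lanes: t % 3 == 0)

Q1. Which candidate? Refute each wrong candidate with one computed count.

A: A1 gives 12 transactions, not 1
C: A2 gives 1 transaction, not 2
B: all counts match (1,2,1)

Answer: B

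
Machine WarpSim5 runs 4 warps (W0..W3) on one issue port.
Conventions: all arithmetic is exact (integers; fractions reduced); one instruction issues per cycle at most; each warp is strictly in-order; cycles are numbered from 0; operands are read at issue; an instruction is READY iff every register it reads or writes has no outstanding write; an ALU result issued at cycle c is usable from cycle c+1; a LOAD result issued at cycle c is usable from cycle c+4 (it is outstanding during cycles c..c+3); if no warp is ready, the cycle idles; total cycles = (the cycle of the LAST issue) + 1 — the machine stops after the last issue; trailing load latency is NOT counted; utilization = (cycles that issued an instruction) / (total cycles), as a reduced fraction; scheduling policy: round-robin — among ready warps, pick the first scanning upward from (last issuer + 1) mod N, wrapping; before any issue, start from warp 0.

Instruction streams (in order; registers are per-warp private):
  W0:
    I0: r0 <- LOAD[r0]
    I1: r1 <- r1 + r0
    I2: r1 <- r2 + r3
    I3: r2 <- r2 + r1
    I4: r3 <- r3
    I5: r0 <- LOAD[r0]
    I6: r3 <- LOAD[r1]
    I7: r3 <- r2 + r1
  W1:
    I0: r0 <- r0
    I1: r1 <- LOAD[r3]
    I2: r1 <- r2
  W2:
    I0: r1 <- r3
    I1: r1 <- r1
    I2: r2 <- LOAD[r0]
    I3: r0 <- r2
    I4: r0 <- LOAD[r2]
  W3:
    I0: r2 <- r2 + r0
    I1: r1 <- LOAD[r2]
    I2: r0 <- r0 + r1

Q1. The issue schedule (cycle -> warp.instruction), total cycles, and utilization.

cycle 0: W0.I0
cycle 1: W1.I0
cycle 2: W2.I0
cycle 3: W3.I0
cycle 4: W0.I1
cycle 5: W1.I1
cycle 6: W2.I1
cycle 7: W3.I1
cycle 8: W0.I2
cycle 9: W1.I2
cycle 10: W2.I2
cycle 11: W3.I2
cycle 12: W0.I3
cycle 13: W0.I4
cycle 14: W2.I3
cycle 15: W0.I5
cycle 16: W2.I4
cycle 17: W0.I6
cycle 18: idle
cycle 19: idle
cycle 20: idle
cycle 21: W0.I7

Answer: 22 cycles, utilization 19/22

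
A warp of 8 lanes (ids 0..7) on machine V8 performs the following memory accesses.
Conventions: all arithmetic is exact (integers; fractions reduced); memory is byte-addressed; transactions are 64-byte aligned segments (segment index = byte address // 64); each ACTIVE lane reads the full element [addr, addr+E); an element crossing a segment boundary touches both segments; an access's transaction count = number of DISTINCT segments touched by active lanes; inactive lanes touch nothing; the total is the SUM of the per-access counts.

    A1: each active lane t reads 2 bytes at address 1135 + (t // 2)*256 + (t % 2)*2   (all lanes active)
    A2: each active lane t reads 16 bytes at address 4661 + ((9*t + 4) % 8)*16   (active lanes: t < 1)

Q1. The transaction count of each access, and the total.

A1: 4 transactions
A2: 2 transactions

Answer: 4,2; total 6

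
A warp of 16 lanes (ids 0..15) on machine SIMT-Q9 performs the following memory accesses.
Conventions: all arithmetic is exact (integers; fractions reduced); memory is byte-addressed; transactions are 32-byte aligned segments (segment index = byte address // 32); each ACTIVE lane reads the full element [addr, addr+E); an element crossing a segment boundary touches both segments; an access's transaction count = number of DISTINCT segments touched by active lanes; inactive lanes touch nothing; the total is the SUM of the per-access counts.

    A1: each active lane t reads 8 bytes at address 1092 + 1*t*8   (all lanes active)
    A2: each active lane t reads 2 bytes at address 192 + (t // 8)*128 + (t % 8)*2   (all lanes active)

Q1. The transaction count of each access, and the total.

A1: 5 transactions
A2: 2 transactions

Answer: 5,2; total 7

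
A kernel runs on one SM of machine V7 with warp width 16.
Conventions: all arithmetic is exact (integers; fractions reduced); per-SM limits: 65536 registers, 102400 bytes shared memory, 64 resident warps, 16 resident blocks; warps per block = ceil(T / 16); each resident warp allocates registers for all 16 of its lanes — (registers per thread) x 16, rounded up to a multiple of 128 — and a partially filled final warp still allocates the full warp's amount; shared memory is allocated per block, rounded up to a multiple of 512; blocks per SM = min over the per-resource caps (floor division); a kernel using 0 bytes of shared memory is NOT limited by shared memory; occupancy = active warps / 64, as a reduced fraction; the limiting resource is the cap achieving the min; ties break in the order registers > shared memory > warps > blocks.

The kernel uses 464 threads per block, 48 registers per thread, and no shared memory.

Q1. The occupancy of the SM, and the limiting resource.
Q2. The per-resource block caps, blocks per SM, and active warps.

Answer: occupancy 29/32, limited by registers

registers: 2 blocks
shared memory: no limit (kernel uses none)
warps: 2 blocks
blocks: 16 blocks

Answer: 2 blocks, 58 active warps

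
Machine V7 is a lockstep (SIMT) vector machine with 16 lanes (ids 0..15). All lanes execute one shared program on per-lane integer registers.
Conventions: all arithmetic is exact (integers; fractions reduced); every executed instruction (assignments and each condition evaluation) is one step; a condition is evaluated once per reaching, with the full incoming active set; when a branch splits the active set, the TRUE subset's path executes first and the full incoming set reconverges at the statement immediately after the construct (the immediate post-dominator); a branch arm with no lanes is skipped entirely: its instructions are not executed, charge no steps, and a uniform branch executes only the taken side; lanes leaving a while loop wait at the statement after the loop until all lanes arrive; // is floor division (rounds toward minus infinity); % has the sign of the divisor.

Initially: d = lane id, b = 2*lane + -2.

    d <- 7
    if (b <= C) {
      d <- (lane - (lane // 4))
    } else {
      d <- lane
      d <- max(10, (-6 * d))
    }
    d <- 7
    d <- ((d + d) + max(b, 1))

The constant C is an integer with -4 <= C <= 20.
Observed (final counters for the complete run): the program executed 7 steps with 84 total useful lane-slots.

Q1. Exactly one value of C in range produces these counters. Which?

Answer: C = 20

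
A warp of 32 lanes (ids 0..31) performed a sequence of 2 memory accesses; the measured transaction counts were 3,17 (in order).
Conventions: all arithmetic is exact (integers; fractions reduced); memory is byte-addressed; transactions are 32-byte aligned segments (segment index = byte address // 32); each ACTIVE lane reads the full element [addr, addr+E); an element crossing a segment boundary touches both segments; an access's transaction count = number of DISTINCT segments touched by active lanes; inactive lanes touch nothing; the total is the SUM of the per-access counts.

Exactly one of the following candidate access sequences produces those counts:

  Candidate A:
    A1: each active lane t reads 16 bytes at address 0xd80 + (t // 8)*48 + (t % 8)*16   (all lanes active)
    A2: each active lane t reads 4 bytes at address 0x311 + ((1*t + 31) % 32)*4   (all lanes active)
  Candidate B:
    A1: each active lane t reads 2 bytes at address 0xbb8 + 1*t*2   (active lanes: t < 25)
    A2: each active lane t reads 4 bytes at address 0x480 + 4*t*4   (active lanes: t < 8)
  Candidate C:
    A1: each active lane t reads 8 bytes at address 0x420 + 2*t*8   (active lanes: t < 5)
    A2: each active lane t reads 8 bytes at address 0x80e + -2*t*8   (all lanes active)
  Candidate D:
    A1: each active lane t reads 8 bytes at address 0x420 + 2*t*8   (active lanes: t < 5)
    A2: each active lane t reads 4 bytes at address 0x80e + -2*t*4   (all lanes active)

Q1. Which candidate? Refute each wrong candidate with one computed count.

A: A1 gives 9 transactions, not 3
B: A2 gives 4 transactions, not 17
D: A2 gives 9 transactions, not 17
C: all counts match (3,17)

Answer: C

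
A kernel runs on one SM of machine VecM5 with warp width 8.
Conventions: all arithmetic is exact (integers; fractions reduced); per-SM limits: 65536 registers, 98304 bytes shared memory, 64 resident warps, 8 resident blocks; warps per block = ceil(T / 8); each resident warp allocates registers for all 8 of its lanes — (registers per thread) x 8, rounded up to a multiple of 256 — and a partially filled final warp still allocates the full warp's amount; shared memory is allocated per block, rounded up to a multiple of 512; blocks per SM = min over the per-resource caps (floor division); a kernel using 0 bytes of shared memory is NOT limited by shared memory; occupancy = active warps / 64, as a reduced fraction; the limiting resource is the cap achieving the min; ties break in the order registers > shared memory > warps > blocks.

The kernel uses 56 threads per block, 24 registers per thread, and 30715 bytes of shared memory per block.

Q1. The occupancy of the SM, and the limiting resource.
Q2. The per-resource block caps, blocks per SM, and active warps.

Answer: occupancy 21/64, limited by shared memory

registers: 36 blocks
shared memory: 3 blocks
warps: 9 blocks
blocks: 8 blocks

Answer: 3 blocks, 21 active warps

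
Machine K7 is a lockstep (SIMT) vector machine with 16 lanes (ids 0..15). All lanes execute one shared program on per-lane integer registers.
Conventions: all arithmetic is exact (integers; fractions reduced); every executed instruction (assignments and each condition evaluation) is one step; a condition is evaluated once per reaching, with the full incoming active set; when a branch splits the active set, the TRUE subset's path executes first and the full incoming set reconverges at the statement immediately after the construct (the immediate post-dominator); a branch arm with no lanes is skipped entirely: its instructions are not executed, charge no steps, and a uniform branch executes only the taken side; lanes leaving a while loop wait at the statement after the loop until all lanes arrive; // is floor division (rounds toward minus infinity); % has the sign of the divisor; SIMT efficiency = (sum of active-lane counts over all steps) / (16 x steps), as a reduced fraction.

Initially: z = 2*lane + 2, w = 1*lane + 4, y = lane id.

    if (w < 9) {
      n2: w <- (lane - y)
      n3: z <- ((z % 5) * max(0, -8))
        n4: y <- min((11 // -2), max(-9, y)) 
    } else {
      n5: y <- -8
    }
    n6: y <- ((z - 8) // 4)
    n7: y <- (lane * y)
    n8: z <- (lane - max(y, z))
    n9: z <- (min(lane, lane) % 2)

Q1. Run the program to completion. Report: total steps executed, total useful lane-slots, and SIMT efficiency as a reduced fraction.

Answer: 9 steps, 106 useful, 53/72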